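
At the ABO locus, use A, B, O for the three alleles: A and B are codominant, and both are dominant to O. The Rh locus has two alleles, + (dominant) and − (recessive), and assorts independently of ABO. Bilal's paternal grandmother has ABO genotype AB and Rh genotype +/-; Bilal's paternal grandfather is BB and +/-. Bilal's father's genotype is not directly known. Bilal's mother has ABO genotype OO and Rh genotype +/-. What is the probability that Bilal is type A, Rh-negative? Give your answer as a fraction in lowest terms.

Bilal's father's ABO genotype from AB × BB: 1/2 AB, 1/2 BB.
Crossing each possibility with the mother OO and summing P(type A): 1/2·1/2 + 1/2·0 = 1/4.
Similarly for Rh via the father's Rh distribution: P(Rh-) = 1/4.
Independent loci: 1/4 × 1/4 = 1/16.

1/16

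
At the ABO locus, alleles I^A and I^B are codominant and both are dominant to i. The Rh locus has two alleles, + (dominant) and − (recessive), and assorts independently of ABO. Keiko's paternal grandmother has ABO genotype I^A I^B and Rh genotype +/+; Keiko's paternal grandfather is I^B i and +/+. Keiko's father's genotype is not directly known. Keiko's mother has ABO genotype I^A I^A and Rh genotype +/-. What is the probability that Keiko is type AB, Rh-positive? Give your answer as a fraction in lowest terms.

Keiko's father's ABO genotype from I^A I^B × I^B i: 1/4 I^A I^B, 1/4 I^A i, 1/4 I^B I^B, 1/4 I^B i.
Crossing each possibility with the mother I^A I^A and summing P(type AB): 1/4·1/2 + 1/4·0 + 1/4·1 + 1/4·1/2 = 1/2.
Similarly for Rh via the father's Rh distribution: P(Rh+) = 1.
Independent loci: 1/2 × 1 = 1/2.

1/2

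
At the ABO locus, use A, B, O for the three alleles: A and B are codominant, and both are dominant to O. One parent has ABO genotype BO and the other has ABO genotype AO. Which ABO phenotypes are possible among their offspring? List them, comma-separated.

O, A, B, AB

Gametes from BO × AO give offspring ABO genotypes AB, AO, BO, OO, i.e. phenotypes O, A, B, AB.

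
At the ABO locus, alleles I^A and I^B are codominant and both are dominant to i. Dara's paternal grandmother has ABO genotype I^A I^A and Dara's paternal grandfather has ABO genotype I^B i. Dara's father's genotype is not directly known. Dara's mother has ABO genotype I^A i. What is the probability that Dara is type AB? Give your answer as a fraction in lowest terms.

1/8

Dara's father's ABO genotype from I^A I^A × I^B i: 1/2 I^A I^B, 1/2 I^A i.
Crossing each possibility with the mother I^A i and summing P(type AB): 1/2·1/4 + 1/2·0 = 1/8.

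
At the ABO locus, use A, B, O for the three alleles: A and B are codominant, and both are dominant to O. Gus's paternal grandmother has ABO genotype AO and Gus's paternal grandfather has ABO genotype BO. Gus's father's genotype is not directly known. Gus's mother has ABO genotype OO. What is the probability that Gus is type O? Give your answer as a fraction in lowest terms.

Gus's father's ABO genotype from AO × BO: 1/4 AB, 1/4 AO, 1/4 BO, 1/4 OO.
Crossing each possibility with the mother OO and summing P(type O): 1/4·0 + 1/4·1/2 + 1/4·1/2 + 1/4·1 = 1/2.

1/2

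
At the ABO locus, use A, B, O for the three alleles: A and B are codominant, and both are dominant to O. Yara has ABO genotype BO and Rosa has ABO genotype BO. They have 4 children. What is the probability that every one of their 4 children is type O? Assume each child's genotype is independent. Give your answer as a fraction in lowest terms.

1/256

ABO cross BO × BO → 1/4 O, 3/4 B.
So P(type O) = 1/4 per child.
All 4 independent: (1/4)^4 = 1/256.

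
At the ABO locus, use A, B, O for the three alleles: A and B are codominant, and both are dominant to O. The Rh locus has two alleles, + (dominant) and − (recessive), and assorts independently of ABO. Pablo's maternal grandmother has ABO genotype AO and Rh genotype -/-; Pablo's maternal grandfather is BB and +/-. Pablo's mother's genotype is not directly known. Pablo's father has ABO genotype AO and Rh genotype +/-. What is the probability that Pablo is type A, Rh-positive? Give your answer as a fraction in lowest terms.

Pablo's mother's ABO genotype from AO × BB: 1/2 AB, 1/2 BO.
Crossing each possibility with the father AO and summing P(type A): 1/2·1/2 + 1/2·1/4 = 3/8.
Similarly for Rh via the mother's Rh distribution: P(Rh+) = 5/8.
Independent loci: 3/8 × 5/8 = 15/64.

15/64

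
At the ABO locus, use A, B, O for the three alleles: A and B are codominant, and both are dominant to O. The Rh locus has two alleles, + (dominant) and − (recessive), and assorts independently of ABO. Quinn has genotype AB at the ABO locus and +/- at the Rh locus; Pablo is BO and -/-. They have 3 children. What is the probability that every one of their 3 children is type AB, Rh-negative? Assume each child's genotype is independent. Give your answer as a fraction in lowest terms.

1/512

ABO cross AB × BO → 1/4 A, 1/2 B, 1/4 AB.
Rh cross +/- × -/- → 1/2 Rh+, 1/2 Rh-; so P(type AB, Rh-negative) = 1/4 × 1/2 = 1/8 per child.
All 3 independent: (1/8)^3 = 1/512.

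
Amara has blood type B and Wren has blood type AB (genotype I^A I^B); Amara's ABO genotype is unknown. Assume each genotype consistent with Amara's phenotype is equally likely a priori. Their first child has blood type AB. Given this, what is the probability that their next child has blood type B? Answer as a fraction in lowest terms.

Possible genotypes: Amara ∈ {I^B I^B, I^B i}; Wren ∈ {I^A I^B}.
Weight each parental genotype pair by prior × P(type-AB child):
  I^B I^B × I^A I^B: posterior weight 2/3; P(next child type B) = 1/2.
  I^B i × I^A I^B: posterior weight 1/3; P(next child type B) = 1/2.
Weighted sum = 1/2.

1/2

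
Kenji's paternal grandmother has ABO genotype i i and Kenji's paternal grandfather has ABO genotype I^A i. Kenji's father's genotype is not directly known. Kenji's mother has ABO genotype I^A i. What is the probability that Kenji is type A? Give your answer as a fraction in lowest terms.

Kenji's father's ABO genotype from i i × I^A i: 1/2 I^A i, 1/2 i i.
Crossing each possibility with the mother I^A i and summing P(type A): 1/2·3/4 + 1/2·1/2 = 5/8.

5/8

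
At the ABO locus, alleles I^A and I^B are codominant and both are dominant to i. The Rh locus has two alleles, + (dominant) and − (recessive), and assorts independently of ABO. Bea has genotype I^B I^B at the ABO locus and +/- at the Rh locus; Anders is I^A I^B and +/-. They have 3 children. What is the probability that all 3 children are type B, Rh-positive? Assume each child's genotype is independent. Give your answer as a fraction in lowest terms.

27/512

ABO cross I^B I^B × I^A I^B → 1/2 B, 1/2 AB.
Rh cross +/- × +/- → 3/4 Rh+, 1/4 Rh-; so P(type B, Rh-positive) = 1/2 × 3/4 = 3/8 per child.
All 3 independent: (3/8)^3 = 27/512.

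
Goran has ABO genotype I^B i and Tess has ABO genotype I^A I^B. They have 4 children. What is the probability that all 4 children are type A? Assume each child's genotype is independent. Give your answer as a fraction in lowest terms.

1/256

ABO cross I^B i × I^A I^B → 1/4 A, 1/2 B, 1/4 AB.
So P(type A) = 1/4 per child.
All 4 independent: (1/4)^4 = 1/256.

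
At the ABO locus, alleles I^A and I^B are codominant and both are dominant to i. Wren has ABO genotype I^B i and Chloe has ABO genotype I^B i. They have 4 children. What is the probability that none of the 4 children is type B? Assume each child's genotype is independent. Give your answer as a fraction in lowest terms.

1/256

ABO cross I^B i × I^B i → 1/4 O, 3/4 B.
So P(type B) = 3/4 per child.
P(not type B) = 1/4 for one child; (1/4)^4 = 1/256.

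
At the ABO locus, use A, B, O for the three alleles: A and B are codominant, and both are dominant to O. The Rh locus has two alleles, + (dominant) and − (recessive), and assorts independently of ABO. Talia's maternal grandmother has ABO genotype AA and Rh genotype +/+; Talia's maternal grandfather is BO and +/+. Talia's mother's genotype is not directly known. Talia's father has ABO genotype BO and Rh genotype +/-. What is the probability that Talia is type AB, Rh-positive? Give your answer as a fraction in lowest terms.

1/4

Talia's mother's ABO genotype from AA × BO: 1/2 AB, 1/2 AO.
Crossing each possibility with the father BO and summing P(type AB): 1/2·1/4 + 1/2·1/4 = 1/4.
Similarly for Rh via the mother's Rh distribution: P(Rh+) = 1.
Independent loci: 1/4 × 1 = 1/4.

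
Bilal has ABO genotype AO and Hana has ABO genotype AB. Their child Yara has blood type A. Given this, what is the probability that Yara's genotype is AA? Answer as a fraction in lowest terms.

Cross AO × AB → 1/4 AA, 1/4 AB, 1/4 AO, 1/4 BO.
Type-A genotypes among offspring: AA (1/4), AO (1/4); total 1/2.
P(AA | type A) = (1/4) / (1/2) = 1/2.

1/2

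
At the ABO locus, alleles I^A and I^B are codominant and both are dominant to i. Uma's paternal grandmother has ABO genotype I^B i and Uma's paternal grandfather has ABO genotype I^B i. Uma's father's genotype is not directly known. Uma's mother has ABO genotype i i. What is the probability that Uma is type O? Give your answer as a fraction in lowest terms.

Uma's father's ABO genotype from I^B i × I^B i: 1/4 I^B I^B, 1/2 I^B i, 1/4 i i.
Crossing each possibility with the mother i i and summing P(type O): 1/4·0 + 1/2·1/2 + 1/4·1 = 1/2.

1/2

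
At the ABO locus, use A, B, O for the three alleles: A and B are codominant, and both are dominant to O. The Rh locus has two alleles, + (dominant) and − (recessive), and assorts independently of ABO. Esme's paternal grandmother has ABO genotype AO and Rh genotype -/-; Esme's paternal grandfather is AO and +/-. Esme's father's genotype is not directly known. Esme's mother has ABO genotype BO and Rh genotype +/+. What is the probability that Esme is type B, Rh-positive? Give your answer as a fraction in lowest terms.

Esme's father's ABO genotype from AO × AO: 1/4 AA, 1/2 AO, 1/4 OO.
Crossing each possibility with the mother BO and summing P(type B): 1/4·0 + 1/2·1/4 + 1/4·1/2 = 1/4.
Similarly for Rh via the father's Rh distribution: P(Rh+) = 1.
Independent loci: 1/4 × 1 = 1/4.

1/4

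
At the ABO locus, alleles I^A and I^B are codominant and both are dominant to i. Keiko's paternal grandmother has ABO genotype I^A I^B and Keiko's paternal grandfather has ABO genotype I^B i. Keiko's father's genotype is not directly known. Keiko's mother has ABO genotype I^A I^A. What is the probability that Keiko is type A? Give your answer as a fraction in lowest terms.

Keiko's father's ABO genotype from I^A I^B × I^B i: 1/4 I^A I^B, 1/4 I^A i, 1/4 I^B I^B, 1/4 I^B i.
Crossing each possibility with the mother I^A I^A and summing P(type A): 1/4·1/2 + 1/4·1 + 1/4·0 + 1/4·1/2 = 1/2.

1/2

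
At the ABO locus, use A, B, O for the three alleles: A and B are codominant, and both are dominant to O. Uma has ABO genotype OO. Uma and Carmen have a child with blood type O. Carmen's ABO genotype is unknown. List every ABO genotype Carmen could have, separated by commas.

For each candidate genotype of Carmen, check whether crossing it with OO can produce every observed child phenotype.
  AA → possible child types {A} ✗
  AB → possible child types {A, B} ✗
  AO → possible child types {O, A} ✓
  BB → possible child types {B} ✗
  BO → possible child types {O, B} ✓
  OO → possible child types {O} ✓

AO, BO, OO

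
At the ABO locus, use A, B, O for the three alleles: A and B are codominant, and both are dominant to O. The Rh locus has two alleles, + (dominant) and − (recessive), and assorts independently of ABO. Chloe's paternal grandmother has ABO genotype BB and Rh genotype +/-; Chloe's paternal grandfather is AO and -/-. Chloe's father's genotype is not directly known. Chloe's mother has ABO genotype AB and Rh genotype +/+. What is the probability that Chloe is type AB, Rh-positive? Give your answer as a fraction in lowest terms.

3/8

Chloe's father's ABO genotype from BB × AO: 1/2 AB, 1/2 BO.
Crossing each possibility with the mother AB and summing P(type AB): 1/2·1/2 + 1/2·1/4 = 3/8.
Similarly for Rh via the father's Rh distribution: P(Rh+) = 1.
Independent loci: 3/8 × 1 = 3/8.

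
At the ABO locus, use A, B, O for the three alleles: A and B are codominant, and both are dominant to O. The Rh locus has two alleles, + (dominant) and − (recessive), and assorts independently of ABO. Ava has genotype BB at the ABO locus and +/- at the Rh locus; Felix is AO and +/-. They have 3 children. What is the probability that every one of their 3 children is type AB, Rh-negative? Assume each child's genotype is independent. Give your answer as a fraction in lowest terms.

ABO cross BB × AO → 1/2 B, 1/2 AB.
Rh cross +/- × +/- → 3/4 Rh+, 1/4 Rh-; so P(type AB, Rh-negative) = 1/2 × 1/4 = 1/8 per child.
All 3 independent: (1/8)^3 = 1/512.

1/512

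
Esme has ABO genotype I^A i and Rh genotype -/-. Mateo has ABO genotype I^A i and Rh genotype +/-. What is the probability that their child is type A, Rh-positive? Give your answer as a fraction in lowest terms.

3/8

ABO cross I^A i × I^A i → offspring phenotypes: 1/4 O, 3/4 A.
Rh cross -/- × +/- → 1/2 Rh+, 1/2 Rh-.
Independent loci: P(type A, Rh-positive) = 3/4 × 1/2 = 3/8.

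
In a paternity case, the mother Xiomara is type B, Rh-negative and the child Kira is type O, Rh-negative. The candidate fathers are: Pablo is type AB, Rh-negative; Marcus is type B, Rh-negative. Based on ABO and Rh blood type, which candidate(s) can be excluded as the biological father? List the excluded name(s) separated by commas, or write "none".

Pablo

A candidate is excluded only if no genotype consistent with his phenotype could produce a type O, Rh-negative child with a type B, Rh-negative mother.
Pablo (type AB, Rh-): no genotype consistent with that phenotype can produce a type-O Rh- child with a type-B mother.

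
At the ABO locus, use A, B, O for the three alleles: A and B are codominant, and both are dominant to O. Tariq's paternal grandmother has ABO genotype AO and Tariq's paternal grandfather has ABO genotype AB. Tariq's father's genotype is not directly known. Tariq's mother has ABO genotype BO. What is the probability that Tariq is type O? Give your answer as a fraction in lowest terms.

Tariq's father's ABO genotype from AO × AB: 1/4 AA, 1/4 AB, 1/4 AO, 1/4 BO.
Crossing each possibility with the mother BO and summing P(type O): 1/4·0 + 1/4·0 + 1/4·1/4 + 1/4·1/4 = 1/8.

1/8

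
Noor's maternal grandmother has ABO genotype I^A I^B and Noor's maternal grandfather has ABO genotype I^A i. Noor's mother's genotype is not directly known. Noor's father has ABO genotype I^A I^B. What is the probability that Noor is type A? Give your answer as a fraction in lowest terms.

3/8

Noor's mother's ABO genotype from I^A I^B × I^A i: 1/4 I^A I^A, 1/4 I^A I^B, 1/4 I^A i, 1/4 I^B i.
Crossing each possibility with the father I^A I^B and summing P(type A): 1/4·1/2 + 1/4·1/4 + 1/4·1/2 + 1/4·1/4 = 3/8.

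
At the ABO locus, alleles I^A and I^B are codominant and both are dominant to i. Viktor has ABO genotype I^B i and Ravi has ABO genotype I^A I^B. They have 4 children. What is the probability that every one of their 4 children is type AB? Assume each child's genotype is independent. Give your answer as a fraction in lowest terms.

ABO cross I^B i × I^A I^B → 1/4 A, 1/2 B, 1/4 AB.
So P(type AB) = 1/4 per child.
All 4 independent: (1/4)^4 = 1/256.

1/256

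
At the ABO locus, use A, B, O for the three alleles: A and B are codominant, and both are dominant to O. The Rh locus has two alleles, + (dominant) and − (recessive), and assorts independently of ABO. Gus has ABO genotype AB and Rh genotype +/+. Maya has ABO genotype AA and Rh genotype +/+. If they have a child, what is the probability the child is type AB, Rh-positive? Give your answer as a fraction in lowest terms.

ABO cross AB × AA → offspring phenotypes: 1/2 A, 1/2 AB.
Rh cross +/+ × +/+ → 1 Rh+.
Independent loci: P(type AB, Rh-positive) = 1/2 × 1 = 1/2.

1/2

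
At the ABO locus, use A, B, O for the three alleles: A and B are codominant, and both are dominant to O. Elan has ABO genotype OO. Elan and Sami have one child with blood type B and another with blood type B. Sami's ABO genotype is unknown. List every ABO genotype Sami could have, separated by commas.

AB, BB, BO

For each candidate genotype of Sami, check whether crossing it with OO can produce every observed child phenotype.
  AA → possible child types {A} ✗
  AB → possible child types {A, B} ✓
  AO → possible child types {O, A} ✗
  BB → possible child types {B} ✓
  BO → possible child types {O, B} ✓
  OO → possible child types {O} ✗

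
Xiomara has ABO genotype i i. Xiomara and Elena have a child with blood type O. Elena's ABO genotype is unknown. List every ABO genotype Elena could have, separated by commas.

For each candidate genotype of Elena, check whether crossing it with i i can produce every observed child phenotype.
  I^A I^A → possible child types {A} ✗
  I^A I^B → possible child types {A, B} ✗
  I^A i → possible child types {O, A} ✓
  I^B I^B → possible child types {B} ✗
  I^B i → possible child types {O, B} ✓
  i i → possible child types {O} ✓

I^A i, I^B i, i i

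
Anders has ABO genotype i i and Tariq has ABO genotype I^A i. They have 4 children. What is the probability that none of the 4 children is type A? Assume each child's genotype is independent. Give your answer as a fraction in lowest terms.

1/16

ABO cross i i × I^A i → 1/2 O, 1/2 A.
So P(type A) = 1/2 per child.
P(not type A) = 1/2 for one child; (1/2)^4 = 1/16.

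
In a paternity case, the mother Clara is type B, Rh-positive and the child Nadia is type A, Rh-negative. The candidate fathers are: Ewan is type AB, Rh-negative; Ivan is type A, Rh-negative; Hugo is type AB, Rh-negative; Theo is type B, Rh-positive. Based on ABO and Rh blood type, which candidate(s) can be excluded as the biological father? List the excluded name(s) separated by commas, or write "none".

A candidate is excluded only if no genotype consistent with his phenotype could produce a type A, Rh-negative child with a type B, Rh-positive mother.
Theo (type B, Rh+): no genotype consistent with that phenotype can produce a type-A Rh- child with a type-B mother.

Theo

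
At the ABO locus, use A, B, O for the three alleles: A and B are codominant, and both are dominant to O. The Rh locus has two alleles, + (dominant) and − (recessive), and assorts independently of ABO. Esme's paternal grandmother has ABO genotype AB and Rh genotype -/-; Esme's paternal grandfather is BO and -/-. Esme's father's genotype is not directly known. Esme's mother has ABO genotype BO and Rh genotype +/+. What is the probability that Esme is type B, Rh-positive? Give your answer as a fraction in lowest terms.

Esme's father's ABO genotype from AB × BO: 1/4 AB, 1/4 AO, 1/4 BB, 1/4 BO.
Crossing each possibility with the mother BO and summing P(type B): 1/4·1/2 + 1/4·1/4 + 1/4·1 + 1/4·3/4 = 5/8.
Similarly for Rh via the father's Rh distribution: P(Rh+) = 1.
Independent loci: 5/8 × 1 = 5/8.

5/8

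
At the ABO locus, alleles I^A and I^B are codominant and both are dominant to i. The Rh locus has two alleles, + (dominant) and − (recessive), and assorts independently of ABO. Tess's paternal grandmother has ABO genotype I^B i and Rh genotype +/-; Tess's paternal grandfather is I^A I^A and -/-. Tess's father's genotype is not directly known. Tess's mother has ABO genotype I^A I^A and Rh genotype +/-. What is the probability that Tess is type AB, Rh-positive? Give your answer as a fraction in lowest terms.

5/32

Tess's father's ABO genotype from I^B i × I^A I^A: 1/2 I^A I^B, 1/2 I^A i.
Crossing each possibility with the mother I^A I^A and summing P(type AB): 1/2·1/2 + 1/2·0 = 1/4.
Similarly for Rh via the father's Rh distribution: P(Rh+) = 5/8.
Independent loci: 1/4 × 5/8 = 5/32.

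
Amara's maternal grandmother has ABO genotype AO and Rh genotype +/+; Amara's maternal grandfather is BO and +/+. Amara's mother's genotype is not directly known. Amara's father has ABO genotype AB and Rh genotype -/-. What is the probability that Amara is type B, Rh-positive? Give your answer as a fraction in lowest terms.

3/8

Amara's mother's ABO genotype from AO × BO: 1/4 AB, 1/4 AO, 1/4 BO, 1/4 OO.
Crossing each possibility with the father AB and summing P(type B): 1/4·1/4 + 1/4·1/4 + 1/4·1/2 + 1/4·1/2 = 3/8.
Similarly for Rh via the mother's Rh distribution: P(Rh+) = 1.
Independent loci: 3/8 × 1 = 3/8.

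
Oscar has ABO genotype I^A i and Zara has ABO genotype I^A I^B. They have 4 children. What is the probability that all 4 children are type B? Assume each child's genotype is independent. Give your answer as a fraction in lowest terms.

1/256

ABO cross I^A i × I^A I^B → 1/2 A, 1/4 B, 1/4 AB.
So P(type B) = 1/4 per child.
All 4 independent: (1/4)^4 = 1/256.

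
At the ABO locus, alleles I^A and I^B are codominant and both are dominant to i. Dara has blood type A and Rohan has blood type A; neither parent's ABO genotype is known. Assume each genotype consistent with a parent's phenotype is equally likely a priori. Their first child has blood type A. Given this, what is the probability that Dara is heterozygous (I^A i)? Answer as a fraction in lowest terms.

Possible genotypes: Dara ∈ {I^A I^A, I^A i}; Rohan ∈ {I^A I^A, I^A i}.
Weight each parental genotype pair by prior × P(type-A child):
  I^A I^A × I^A I^A: posterior weight 4/15.
  I^A I^A × I^A i: posterior weight 4/15.
  I^A i × I^A I^A: posterior weight 4/15.
  I^A i × I^A i: posterior weight 1/5.
Sum the posterior weight over pairs where Dara is I^A i: 7/15.

7/15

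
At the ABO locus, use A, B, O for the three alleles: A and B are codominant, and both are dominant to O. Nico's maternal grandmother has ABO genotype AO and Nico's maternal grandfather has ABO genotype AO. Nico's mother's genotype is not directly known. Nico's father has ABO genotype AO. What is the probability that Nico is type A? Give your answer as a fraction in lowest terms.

3/4

Nico's mother's ABO genotype from AO × AO: 1/4 AA, 1/2 AO, 1/4 OO.
Crossing each possibility with the father AO and summing P(type A): 1/4·1 + 1/2·3/4 + 1/4·1/2 = 3/4.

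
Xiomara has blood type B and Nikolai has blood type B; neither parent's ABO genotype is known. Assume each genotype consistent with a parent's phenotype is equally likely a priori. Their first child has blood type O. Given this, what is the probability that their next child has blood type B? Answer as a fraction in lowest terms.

3/4

Possible genotypes: Xiomara ∈ {BB, BO}; Nikolai ∈ {BB, BO}.
Weight each parental genotype pair by prior × P(type-O child):
  BO × BO: posterior weight 1; P(next child type B) = 3/4.
Weighted sum = 3/4.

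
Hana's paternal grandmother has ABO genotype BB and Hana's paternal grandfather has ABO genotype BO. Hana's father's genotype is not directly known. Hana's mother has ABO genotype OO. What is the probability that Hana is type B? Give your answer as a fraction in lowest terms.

Hana's father's ABO genotype from BB × BO: 1/2 BB, 1/2 BO.
Crossing each possibility with the mother OO and summing P(type B): 1/2·1 + 1/2·1/2 = 3/4.

3/4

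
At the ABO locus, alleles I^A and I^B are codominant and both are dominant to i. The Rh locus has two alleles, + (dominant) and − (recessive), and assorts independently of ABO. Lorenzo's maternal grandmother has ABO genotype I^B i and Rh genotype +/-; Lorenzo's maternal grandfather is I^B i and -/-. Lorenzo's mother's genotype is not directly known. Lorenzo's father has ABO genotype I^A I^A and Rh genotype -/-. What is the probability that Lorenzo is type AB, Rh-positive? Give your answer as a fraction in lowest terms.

Lorenzo's mother's ABO genotype from I^B i × I^B i: 1/4 I^B I^B, 1/2 I^B i, 1/4 i i.
Crossing each possibility with the father I^A I^A and summing P(type AB): 1/4·1 + 1/2·1/2 + 1/4·0 = 1/2.
Similarly for Rh via the mother's Rh distribution: P(Rh+) = 1/4.
Independent loci: 1/2 × 1/4 = 1/8.

1/8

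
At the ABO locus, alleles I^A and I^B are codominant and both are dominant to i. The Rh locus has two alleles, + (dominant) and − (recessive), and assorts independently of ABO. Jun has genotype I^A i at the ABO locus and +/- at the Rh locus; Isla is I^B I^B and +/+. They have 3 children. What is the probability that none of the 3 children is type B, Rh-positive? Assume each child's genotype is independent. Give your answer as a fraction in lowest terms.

ABO cross I^A i × I^B I^B → 1/2 B, 1/2 AB.
Rh cross +/- × +/+ → 1 Rh+; so P(type B, Rh-positive) = 1/2 × 1 = 1/2 per child.
P(not type B, Rh-positive) = 1/2 for one child; (1/2)^3 = 1/8.

1/8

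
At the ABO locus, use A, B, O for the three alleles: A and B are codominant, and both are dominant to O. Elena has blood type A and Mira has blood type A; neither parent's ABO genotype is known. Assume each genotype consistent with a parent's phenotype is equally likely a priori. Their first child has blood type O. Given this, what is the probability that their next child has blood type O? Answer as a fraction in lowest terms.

Possible genotypes: Elena ∈ {AA, AO}; Mira ∈ {AA, AO}.
Weight each parental genotype pair by prior × P(type-O child):
  AO × AO: posterior weight 1; P(next child type O) = 1/4.
Weighted sum = 1/4.

1/4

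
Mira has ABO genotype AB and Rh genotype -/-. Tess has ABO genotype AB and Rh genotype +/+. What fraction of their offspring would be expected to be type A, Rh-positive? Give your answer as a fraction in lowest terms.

1/4

ABO cross AB × AB → offspring phenotypes: 1/4 A, 1/4 B, 1/2 AB.
Rh cross -/- × +/+ → 1 Rh+.
Independent loci: P(type A, Rh-positive) = 1/4 × 1 = 1/4.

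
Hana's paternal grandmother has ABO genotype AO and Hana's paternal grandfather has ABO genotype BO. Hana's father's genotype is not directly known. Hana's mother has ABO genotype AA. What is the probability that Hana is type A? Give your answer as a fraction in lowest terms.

3/4

Hana's father's ABO genotype from AO × BO: 1/4 AB, 1/4 AO, 1/4 BO, 1/4 OO.
Crossing each possibility with the mother AA and summing P(type A): 1/4·1/2 + 1/4·1 + 1/4·1/2 + 1/4·1 = 3/4.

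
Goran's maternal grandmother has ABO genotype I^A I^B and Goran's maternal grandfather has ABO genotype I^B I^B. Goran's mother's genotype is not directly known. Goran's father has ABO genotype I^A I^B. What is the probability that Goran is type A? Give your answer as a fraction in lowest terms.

1/8

Goran's mother's ABO genotype from I^A I^B × I^B I^B: 1/2 I^A I^B, 1/2 I^B I^B.
Crossing each possibility with the father I^A I^B and summing P(type A): 1/2·1/4 + 1/2·0 = 1/8.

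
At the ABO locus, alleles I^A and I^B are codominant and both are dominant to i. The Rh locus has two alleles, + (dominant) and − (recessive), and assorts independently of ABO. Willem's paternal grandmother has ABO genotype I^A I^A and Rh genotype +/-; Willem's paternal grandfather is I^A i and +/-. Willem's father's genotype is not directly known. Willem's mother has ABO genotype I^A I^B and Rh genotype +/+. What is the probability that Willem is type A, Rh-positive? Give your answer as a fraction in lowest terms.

Willem's father's ABO genotype from I^A I^A × I^A i: 1/2 I^A I^A, 1/2 I^A i.
Crossing each possibility with the mother I^A I^B and summing P(type A): 1/2·1/2 + 1/2·1/2 = 1/2.
Similarly for Rh via the father's Rh distribution: P(Rh+) = 1.
Independent loci: 1/2 × 1 = 1/2.

1/2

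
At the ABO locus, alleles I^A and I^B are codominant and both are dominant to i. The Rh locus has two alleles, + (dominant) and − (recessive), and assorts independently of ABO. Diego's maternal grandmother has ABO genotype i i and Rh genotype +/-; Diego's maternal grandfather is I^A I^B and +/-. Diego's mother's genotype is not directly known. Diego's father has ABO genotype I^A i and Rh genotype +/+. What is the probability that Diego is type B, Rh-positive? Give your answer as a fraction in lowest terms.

1/8

Diego's mother's ABO genotype from i i × I^A I^B: 1/2 I^A i, 1/2 I^B i.
Crossing each possibility with the father I^A i and summing P(type B): 1/2·0 + 1/2·1/4 = 1/8.
Similarly for Rh via the mother's Rh distribution: P(Rh+) = 1.
Independent loci: 1/8 × 1 = 1/8.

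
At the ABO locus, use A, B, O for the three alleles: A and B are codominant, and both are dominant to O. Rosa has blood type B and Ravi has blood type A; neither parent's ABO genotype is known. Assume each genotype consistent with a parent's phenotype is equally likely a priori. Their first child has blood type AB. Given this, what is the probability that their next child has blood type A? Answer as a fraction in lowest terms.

5/36

Possible genotypes: Rosa ∈ {BB, BO}; Ravi ∈ {AA, AO}.
Weight each parental genotype pair by prior × P(type-AB child):
  BB × AA: posterior weight 4/9; P(next child type A) = 0.
  BB × AO: posterior weight 2/9; P(next child type A) = 0.
  BO × AA: posterior weight 2/9; P(next child type A) = 1/2.
  BO × AO: posterior weight 1/9; P(next child type A) = 1/4.
Weighted sum = 5/36.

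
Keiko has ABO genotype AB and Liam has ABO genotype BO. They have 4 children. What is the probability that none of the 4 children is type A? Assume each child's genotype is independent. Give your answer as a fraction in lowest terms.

ABO cross AB × BO → 1/4 A, 1/2 B, 1/4 AB.
So P(type A) = 1/4 per child.
P(not type A) = 3/4 for one child; (3/4)^4 = 81/256.

81/256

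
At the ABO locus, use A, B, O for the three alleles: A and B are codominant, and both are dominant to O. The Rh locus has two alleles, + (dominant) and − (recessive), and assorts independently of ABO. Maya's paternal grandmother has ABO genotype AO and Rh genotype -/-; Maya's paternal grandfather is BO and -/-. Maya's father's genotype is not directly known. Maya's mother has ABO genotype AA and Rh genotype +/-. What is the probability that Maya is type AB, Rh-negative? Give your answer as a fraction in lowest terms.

Maya's father's ABO genotype from AO × BO: 1/4 AB, 1/4 AO, 1/4 BO, 1/4 OO.
Crossing each possibility with the mother AA and summing P(type AB): 1/4·1/2 + 1/4·0 + 1/4·1/2 + 1/4·0 = 1/4.
Similarly for Rh via the father's Rh distribution: P(Rh-) = 1/2.
Independent loci: 1/4 × 1/2 = 1/8.

1/8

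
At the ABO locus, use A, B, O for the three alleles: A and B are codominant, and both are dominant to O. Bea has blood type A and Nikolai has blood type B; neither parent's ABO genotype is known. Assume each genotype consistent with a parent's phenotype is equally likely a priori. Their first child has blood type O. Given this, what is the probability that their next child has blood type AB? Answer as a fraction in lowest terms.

Possible genotypes: Bea ∈ {AA, AO}; Nikolai ∈ {BB, BO}.
Weight each parental genotype pair by prior × P(type-O child):
  AO × BO: posterior weight 1; P(next child type AB) = 1/4.
Weighted sum = 1/4.

1/4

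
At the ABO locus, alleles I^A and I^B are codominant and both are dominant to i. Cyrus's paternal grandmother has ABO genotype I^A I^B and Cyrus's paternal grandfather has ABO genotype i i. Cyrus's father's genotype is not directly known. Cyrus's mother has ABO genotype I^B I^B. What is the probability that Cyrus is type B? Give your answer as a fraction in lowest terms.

Cyrus's father's ABO genotype from I^A I^B × i i: 1/2 I^A i, 1/2 I^B i.
Crossing each possibility with the mother I^B I^B and summing P(type B): 1/2·1/2 + 1/2·1 = 3/4.

3/4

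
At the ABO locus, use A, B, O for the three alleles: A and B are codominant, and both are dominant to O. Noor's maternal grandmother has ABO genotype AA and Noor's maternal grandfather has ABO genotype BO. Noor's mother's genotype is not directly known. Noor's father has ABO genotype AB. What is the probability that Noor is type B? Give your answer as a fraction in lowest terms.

Noor's mother's ABO genotype from AA × BO: 1/2 AB, 1/2 AO.
Crossing each possibility with the father AB and summing P(type B): 1/2·1/4 + 1/2·1/4 = 1/4.

1/4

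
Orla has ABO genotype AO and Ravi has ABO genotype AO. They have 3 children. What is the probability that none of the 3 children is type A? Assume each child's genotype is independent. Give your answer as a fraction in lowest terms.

ABO cross AO × AO → 1/4 O, 3/4 A.
So P(type A) = 3/4 per child.
P(not type A) = 1/4 for one child; (1/4)^3 = 1/64.

1/64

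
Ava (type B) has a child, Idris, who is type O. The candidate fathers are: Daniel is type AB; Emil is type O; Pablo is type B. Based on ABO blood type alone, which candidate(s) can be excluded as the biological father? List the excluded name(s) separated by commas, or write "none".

Daniel

A candidate is excluded only if no genotype consistent with his phenotype could produce a type O child with a type B mother.
Daniel (type AB): no genotype consistent with that phenotype can produce a type-O child with a type-B mother.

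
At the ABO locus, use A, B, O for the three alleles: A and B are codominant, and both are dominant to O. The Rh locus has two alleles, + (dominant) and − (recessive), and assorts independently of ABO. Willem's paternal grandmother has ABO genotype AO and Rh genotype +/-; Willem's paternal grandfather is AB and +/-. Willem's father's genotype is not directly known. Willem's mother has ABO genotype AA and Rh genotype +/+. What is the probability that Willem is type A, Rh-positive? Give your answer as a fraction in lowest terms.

3/4

Willem's father's ABO genotype from AO × AB: 1/4 AA, 1/4 AB, 1/4 AO, 1/4 BO.
Crossing each possibility with the mother AA and summing P(type A): 1/4·1 + 1/4·1/2 + 1/4·1 + 1/4·1/2 = 3/4.
Similarly for Rh via the father's Rh distribution: P(Rh+) = 1.
Independent loci: 3/4 × 1 = 3/4.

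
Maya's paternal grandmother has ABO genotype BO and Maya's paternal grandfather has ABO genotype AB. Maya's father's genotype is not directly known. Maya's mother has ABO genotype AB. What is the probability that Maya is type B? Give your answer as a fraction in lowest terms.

Maya's father's ABO genotype from BO × AB: 1/4 AB, 1/4 AO, 1/4 BB, 1/4 BO.
Crossing each possibility with the mother AB and summing P(type B): 1/4·1/4 + 1/4·1/4 + 1/4·1/2 + 1/4·1/2 = 3/8.

3/8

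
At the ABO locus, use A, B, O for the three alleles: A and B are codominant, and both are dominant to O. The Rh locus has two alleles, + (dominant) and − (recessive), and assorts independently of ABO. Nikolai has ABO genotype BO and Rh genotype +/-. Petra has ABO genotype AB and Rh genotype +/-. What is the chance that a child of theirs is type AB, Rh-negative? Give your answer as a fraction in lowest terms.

ABO cross BO × AB → offspring phenotypes: 1/4 A, 1/2 B, 1/4 AB.
Rh cross +/- × +/- → 3/4 Rh+, 1/4 Rh-.
Independent loci: P(type AB, Rh-negative) = 1/4 × 1/4 = 1/16.

1/16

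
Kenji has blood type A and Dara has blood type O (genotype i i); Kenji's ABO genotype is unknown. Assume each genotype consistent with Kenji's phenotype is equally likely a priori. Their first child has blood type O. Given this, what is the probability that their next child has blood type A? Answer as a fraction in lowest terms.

Possible genotypes: Kenji ∈ {I^A I^A, I^A i}; Dara ∈ {i i}.
Weight each parental genotype pair by prior × P(type-O child):
  I^A i × i i: posterior weight 1; P(next child type A) = 1/2.
Weighted sum = 1/2.

1/2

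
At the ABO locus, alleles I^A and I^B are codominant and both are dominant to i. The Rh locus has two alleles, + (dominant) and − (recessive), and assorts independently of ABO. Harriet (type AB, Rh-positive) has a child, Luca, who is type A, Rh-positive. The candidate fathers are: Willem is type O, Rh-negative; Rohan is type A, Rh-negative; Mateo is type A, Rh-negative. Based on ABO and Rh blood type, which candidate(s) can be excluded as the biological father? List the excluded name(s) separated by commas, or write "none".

none

A candidate is excluded only if no genotype consistent with his phenotype could produce a type A, Rh-positive child with a type AB, Rh-positive mother.
Every candidate has at least one consistent genotype combination, so none can be excluded.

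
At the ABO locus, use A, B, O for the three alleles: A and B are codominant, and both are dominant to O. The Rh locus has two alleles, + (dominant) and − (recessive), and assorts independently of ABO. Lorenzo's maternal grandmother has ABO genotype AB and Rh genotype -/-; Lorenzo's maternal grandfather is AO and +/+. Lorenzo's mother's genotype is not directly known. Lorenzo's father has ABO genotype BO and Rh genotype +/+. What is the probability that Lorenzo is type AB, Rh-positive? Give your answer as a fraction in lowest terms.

Lorenzo's mother's ABO genotype from AB × AO: 1/4 AA, 1/4 AB, 1/4 AO, 1/4 BO.
Crossing each possibility with the father BO and summing P(type AB): 1/4·1/2 + 1/4·1/4 + 1/4·1/4 + 1/4·0 = 1/4.
Similarly for Rh via the mother's Rh distribution: P(Rh+) = 1.
Independent loci: 1/4 × 1 = 1/4.

1/4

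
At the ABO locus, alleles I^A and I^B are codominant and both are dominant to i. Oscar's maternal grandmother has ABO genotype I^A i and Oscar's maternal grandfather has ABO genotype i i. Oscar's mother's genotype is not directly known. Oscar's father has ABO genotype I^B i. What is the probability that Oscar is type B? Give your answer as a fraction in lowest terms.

Oscar's mother's ABO genotype from I^A i × i i: 1/2 I^A i, 1/2 i i.
Crossing each possibility with the father I^B i and summing P(type B): 1/2·1/4 + 1/2·1/2 = 3/8.

3/8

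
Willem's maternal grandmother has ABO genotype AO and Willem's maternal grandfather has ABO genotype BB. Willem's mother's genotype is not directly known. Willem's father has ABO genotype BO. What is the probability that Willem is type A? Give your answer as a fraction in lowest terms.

1/8

Willem's mother's ABO genotype from AO × BB: 1/2 AB, 1/2 BO.
Crossing each possibility with the father BO and summing P(type A): 1/2·1/4 + 1/2·0 = 1/8.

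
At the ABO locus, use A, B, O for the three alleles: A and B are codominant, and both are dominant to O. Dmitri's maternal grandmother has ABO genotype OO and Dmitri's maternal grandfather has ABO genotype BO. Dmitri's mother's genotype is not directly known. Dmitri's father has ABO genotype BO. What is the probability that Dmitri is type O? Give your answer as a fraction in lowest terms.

Dmitri's mother's ABO genotype from OO × BO: 1/2 BO, 1/2 OO.
Crossing each possibility with the father BO and summing P(type O): 1/2·1/4 + 1/2·1/2 = 3/8.

3/8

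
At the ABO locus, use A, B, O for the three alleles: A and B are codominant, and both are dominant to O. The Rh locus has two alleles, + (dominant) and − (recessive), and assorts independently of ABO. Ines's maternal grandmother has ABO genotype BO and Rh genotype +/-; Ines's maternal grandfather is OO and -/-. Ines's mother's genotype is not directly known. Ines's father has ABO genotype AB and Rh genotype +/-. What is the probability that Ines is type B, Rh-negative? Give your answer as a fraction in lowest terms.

Ines's mother's ABO genotype from BO × OO: 1/2 BO, 1/2 OO.
Crossing each possibility with the father AB and summing P(type B): 1/2·1/2 + 1/2·1/2 = 1/2.
Similarly for Rh via the mother's Rh distribution: P(Rh-) = 3/8.
Independent loci: 1/2 × 3/8 = 3/16.

3/16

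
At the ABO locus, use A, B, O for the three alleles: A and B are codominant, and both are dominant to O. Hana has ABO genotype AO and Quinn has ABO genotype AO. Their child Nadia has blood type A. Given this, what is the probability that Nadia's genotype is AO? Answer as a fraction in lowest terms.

2/3

Cross AO × AO → 1/4 AA, 1/2 AO, 1/4 OO.
Type-A genotypes among offspring: AA (1/4), AO (1/2); total 3/4.
P(AO | type A) = (1/2) / (3/4) = 2/3.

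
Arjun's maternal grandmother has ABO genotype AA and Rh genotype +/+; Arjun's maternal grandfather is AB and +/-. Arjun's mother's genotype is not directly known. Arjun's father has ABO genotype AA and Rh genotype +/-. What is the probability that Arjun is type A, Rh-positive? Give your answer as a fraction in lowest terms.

Arjun's mother's ABO genotype from AA × AB: 1/2 AA, 1/2 AB.
Crossing each possibility with the father AA and summing P(type A): 1/2·1 + 1/2·1/2 = 3/4.
Similarly for Rh via the mother's Rh distribution: P(Rh+) = 7/8.
Independent loci: 3/4 × 7/8 = 21/32.

21/32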